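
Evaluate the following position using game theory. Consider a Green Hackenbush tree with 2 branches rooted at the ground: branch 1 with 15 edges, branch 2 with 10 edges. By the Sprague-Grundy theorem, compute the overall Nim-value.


The tree has 2 branches from the ground vertex.
In Green Hackenbush, the Nim-value of a simple path of length k is k.
Branch 1: length 15, Nim-value = 15
Branch 2: length 10, Nim-value = 10
Total Nim-value = XOR of all branch values:
0 XOR 15 = 15
15 XOR 10 = 5
Nim-value of the tree = 5

5


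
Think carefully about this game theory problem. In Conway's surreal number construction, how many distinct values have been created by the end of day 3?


Day 0: {|} = 0 is born. Count = 1.
Day n: the number of surreal numbers born by day n is 2^(n+1) - 1.
By day 0: 2^1 - 1 = 1
By day 1: 2^2 - 1 = 3
By day 2: 2^3 - 1 = 7
By day 3: 2^4 - 1 = 15
By day 3: 15 surreal numbers.

15


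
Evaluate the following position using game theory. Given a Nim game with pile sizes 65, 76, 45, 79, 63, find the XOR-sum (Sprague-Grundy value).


We need the XOR (exclusive or) of all pile sizes.
After XOR-ing pile 1 (size 65): 0 XOR 65 = 65
After XOR-ing pile 2 (size 76): 65 XOR 76 = 13
After XOR-ing pile 3 (size 45): 13 XOR 45 = 32
After XOR-ing pile 4 (size 79): 32 XOR 79 = 111
After XOR-ing pile 5 (size 63): 111 XOR 63 = 80
The Nim-value of this position is 80.

80


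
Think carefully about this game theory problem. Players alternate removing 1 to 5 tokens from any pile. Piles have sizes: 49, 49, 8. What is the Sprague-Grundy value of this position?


Subtraction set: {1, 2, 3, 4, 5}
For this subtraction set, G(n) = n mod 6 (period = max + 1 = 6).
Pile 1 (size 49): G(49) = 49 mod 6 = 1
Pile 2 (size 49): G(49) = 49 mod 6 = 1
Pile 3 (size 8): G(8) = 8 mod 6 = 2
Total Grundy value = XOR of all: 1 XOR 1 XOR 2 = 2

2


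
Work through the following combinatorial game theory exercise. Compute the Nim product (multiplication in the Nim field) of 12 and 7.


Nim multiplication is bilinear over XOR: (u XOR v) * w = (u*w) XOR (v*w).
So we split each operand into its bit components and XOR the pairwise Nim products.
12 = 4 + 8 (as XOR of powers of 2).
7 = 1 + 2 + 4 (as XOR of powers of 2).
Using the standard Nim-product table on single bits:
  2*2 = 3,   2*4 = 8,   2*8 = 12,
  4*4 = 6,   4*8 = 11,  8*8 = 13,
and  1*x = x (identity), k*l = l*k (commutative).
Pairwise Nim products:
  4 * 1 = 4
  4 * 2 = 8
  4 * 4 = 6
  8 * 1 = 8
  8 * 2 = 12
  8 * 4 = 11
XOR them: 4 XOR 8 XOR 6 XOR 8 XOR 12 XOR 11 = 5.
Result: 12 * 7 = 5 (in Nim).

5


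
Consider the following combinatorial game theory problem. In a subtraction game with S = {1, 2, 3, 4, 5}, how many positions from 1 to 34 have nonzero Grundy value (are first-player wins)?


Subtraction set S = {1, 2, 3, 4, 5}, so G(n) = n mod 6.
G(n) = 0 when n is a multiple of 6.
Multiples of 6 in [1, 34]: 5
N-positions (nonzero Grundy) = 34 - 5 = 29

29


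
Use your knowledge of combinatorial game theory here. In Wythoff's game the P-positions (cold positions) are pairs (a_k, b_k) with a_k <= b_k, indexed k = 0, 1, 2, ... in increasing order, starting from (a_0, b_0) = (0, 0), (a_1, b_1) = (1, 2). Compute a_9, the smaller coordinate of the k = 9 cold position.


By Wythoff's theorem, a_k = floor(k * phi) and b_k = floor(k * phi^2) = a_k + k, where phi = (1 + sqrt(5))/2 is the golden ratio.
phi = (1 + sqrt(5))/2 = 1.618034
k = 9
k * phi = 9 * 1.618034 = 14.562306
a_9 = floor(k * phi) = 14

14


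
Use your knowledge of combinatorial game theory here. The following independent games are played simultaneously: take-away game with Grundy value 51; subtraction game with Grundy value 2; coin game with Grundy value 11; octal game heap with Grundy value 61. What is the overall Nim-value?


By the Sprague-Grundy theorem, the Grundy value of a sum of games is the XOR of individual Grundy values.
take-away game: Grundy value = 51. Running XOR: 0 XOR 51 = 51
subtraction game: Grundy value = 2. Running XOR: 51 XOR 2 = 49
coin game: Grundy value = 11. Running XOR: 49 XOR 11 = 58
octal game heap: Grundy value = 61. Running XOR: 58 XOR 61 = 7
The combined Grundy value is 7.

7


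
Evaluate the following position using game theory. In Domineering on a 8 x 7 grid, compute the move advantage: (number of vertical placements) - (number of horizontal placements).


Board is 8 x 7 (rows x cols).
Left (vertical) placements: (rows-1) * cols = 7 * 7 = 49
Right (horizontal) placements: rows * (cols-1) = 8 * 6 = 48
Advantage = Left - Right = 49 - 48 = 1

1


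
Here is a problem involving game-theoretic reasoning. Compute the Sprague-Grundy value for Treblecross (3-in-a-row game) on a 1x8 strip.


Treblecross: place X on empty cells; 3-in-a-row wins.
Playing within two cells of an existing X lets the opponent win at once, so sensible play treats the cells i-2..i+2 around each X as dead. The player left with no safe cell loses, so this is a normal-play take-away game on strips of safe cells.
Placing X at cell i (0-indexed) of a strip of k safe cells leaves independent strips of sizes max(0, i-2) and max(0, k-i-3). Hence G(k) = mex{ G(max(0,i-2)) XOR G(max(0,k-i-3)) : 0 <= i < k }, with G(0) = 0.
G(1): splits (0,0):0^0=0 -> mex({0}) = 1
G(2): splits (0,0):0^0=0 -> mex({0}) = 1
G(3): splits (0,0):0^0=0 -> mex({0}) = 1
G(4): splits (0,1):0^1=1 (0,0):0^0=0 -> mex({0, 1}) = 2
G(5): splits (0,2):0^1=1 (0,1):0^1=1 (0,0):0^0=0 -> mex({0, 1}) = 2
G(6) = mex({1}) = 0
G(7) = mex({0, 1, 2}) = 3
G(8) = mex({0, 1, 2}) = 3
Therefore G(8) = 3.

3


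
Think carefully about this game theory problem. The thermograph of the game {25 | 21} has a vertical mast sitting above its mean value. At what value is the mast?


Game = {25 | 21}, a switch {a | b} with numbers a > b.
Its thermograph has left wall a - t and right wall b + t, which meet at t = (a - b)/2, where both equal (a + b)/2. So the mast (mean value) is at (a + b)/2.
Mean = (25 + (21))/2 = 46/2 = 23

23


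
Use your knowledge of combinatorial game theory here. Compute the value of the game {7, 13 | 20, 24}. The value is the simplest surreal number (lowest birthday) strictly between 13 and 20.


Left options: {7, 13}, max = 13
Right options: {20, 24}, min = 20
All options are numbers and max(Left) < min(Right), so by the simplicity theorem the value is the simplest (earliest-born) number strictly between 13 and 20.
Integers 14 through 19 all lie strictly between 13 and 20.
Among integers, the simplest (lowest birthday = smallest |n|; 0 is born on day 0, +-n on day n) is 14.
No non-integer in the interval can be simpler: if x is a non-integer in the interval, then floor(x) or ceil(x) also lies in the interval (the interval contains an integer), and both are proper prefixes of x's sign expansion, i.e. born earlier. So the game value is 14.
Game value = 14

14


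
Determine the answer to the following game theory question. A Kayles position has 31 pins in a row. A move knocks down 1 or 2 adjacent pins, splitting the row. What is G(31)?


Kayles: a move removes 1 or 2 adjacent pins from a contiguous row.
Removing pins from a row of k leaves two independent rows (a, b) with a + b = k - 1 (one pin) or a + b = k - 2 (two pins); an end removal gives a = 0.
By Sprague-Grundy, G(k) = mex{ G(a) XOR G(b) } over all these splits. G(0) = 0.
G(1): splits (0,0):0^0=0 -> mex({0}) = 1
G(2): splits (0,1):0^1=1 (0,0):0^0=0 -> mex({0, 1}) = 2
G(3): splits (0,2):0^2=2 (1,1):1^1=0 (0,1):0^1=1 -> mex({0, 1, 2}) = 3
G(4): splits (0,3):0^3=3 (1,2):1^2=3 (0,2):0^2=2 (1,1):1^1=0 -> mex({0, 2, 3}) = 1
G(5): splits (0,4):0^1=1 (1,3):1^3=2 (2,2):2^2=0 (0,3):0^3=3 (1,2):1^2=3 -> mex({0, 1, 2, 3}) = 4
G(6) = mex({0, 1, 2, 4}) = 3
G(7) = mex({0, 1, 3, 4, 5}) = 2
G(8) = mex({0, 2, 3, 5, 6}) = 1
G(9) = mex({0, 1, 2, 3, 6, 7}) = 4
G(10) = mex({0, 1, 3, 4, 5, 7}) = 2
G(11) = mex({0, 1, 2, 3, 4, 5}) = 6
G(12) = mex({0, 1, 2, 3, 5, 6, 7}) = 4
G(13) = mex({0, 2, 3, 4, 6, 7}) = 1
G(14) = mex({0, 1, 4, 5, 6, 7}) = 2
G(15) = mex({0, 1, 2, 3, 4, 5, 6}) = 7
G(16) = mex({0, 2, 3, 5, 6, 7}) = 1
G(17) = mex({0, 1, 2, 3, 5, 6, 7}) = 4
G(18) = mex({0, 1, 2, 4, 5, 6}) = 3
G(19) = mex({0, 1, 3, 4, 5, 7}) = 2
G(20) = mex({0, 2, 3, 4, 5, 6, 7}) = 1
G(21) = mex({0, 1, 2, 3, 5, 6, 7}) = 4
G(22) = mex({0, 1, 2, 3, 4, 5, 7}) = 6
G(23) = mex({0, 1, 2, 3, 4, 5, 6}) = 7
G(24) = mex({0, 1, 2, 3, 5, 6, 7}) = 4
G(25) = mex({0, 2, 3, 4, 6, 7}) = 1
G(26) = mex({0, 1, 3, 4, 5, 6, 7}) = 2
G(27) = mex({0, 1, 2, 3, 4, 5, 6, 7}) = 8
G(28) = mex({0, 1, 2, 3, 4, 6, 7, 8}) = 5
G(29) = mex({0, 1, 2, 3, 5, 6, 7, 8, 9}) = 4
G(30) = mex({0, 1, 2, 3, 4, 5, 6, 9, 10}) = 7
G(31) = mex({0, 1, 3, 4, 5, 7, 10, 11}) = 2
Therefore G(31) = 2.

2


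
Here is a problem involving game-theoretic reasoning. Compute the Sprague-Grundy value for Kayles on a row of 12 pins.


Kayles: a move removes 1 or 2 adjacent pins from a contiguous row.
Removing pins from a row of k leaves two independent rows (a, b) with a + b = k - 1 (one pin) or a + b = k - 2 (two pins); an end removal gives a = 0.
By Sprague-Grundy, G(k) = mex{ G(a) XOR G(b) } over all these splits. G(0) = 0.
G(1): splits (0,0):0^0=0 -> mex({0}) = 1
G(2): splits (0,1):0^1=1 (0,0):0^0=0 -> mex({0, 1}) = 2
G(3): splits (0,2):0^2=2 (1,1):1^1=0 (0,1):0^1=1 -> mex({0, 1, 2}) = 3
G(4): splits (0,3):0^3=3 (1,2):1^2=3 (0,2):0^2=2 (1,1):1^1=0 -> mex({0, 2, 3}) = 1
G(5): splits (0,4):0^1=1 (1,3):1^3=2 (2,2):2^2=0 (0,3):0^3=3 (1,2):1^2=3 -> mex({0, 1, 2, 3}) = 4
G(6) = mex({0, 1, 2, 4}) = 3
G(7) = mex({0, 1, 3, 4, 5}) = 2
G(8) = mex({0, 2, 3, 5, 6}) = 1
G(9) = mex({0, 1, 2, 3, 6, 7}) = 4
G(10) = mex({0, 1, 3, 4, 5, 7}) = 2
G(11) = mex({0, 1, 2, 3, 4, 5}) = 6
G(12) = mex({0, 1, 2, 3, 5, 6, 7}) = 4
Therefore G(12) = 4.

4


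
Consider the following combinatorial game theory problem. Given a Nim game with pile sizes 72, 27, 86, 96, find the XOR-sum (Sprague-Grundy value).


We need the XOR (exclusive or) of all pile sizes.
After XOR-ing pile 1 (size 72): 0 XOR 72 = 72
After XOR-ing pile 2 (size 27): 72 XOR 27 = 83
After XOR-ing pile 3 (size 86): 83 XOR 86 = 5
After XOR-ing pile 4 (size 96): 5 XOR 96 = 101
The Nim-value of this position is 101.

101


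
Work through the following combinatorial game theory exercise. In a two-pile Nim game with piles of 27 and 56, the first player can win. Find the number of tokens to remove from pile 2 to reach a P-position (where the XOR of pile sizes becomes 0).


Piles: 27 and 56
Current XOR: 27 XOR 56 = 35 (non-zero, so this is an N-position).
To make the XOR zero, we need to find a move that balances the piles.
For pile 2 (size 56): target = 56 XOR 35 = 27
We reduce pile 2 from 56 to 27.
Tokens removed: 56 - 27 = 29
Verification: 27 XOR 27 = 0

29


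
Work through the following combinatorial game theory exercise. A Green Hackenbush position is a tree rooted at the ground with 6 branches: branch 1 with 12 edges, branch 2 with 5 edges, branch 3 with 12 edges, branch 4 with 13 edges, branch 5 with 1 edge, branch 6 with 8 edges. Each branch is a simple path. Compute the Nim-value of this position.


The tree has 6 branches from the ground vertex.
In Green Hackenbush, the Nim-value of a simple path of length k is k.
Branch 1: length 12, Nim-value = 12
Branch 2: length 5, Nim-value = 5
Branch 3: length 12, Nim-value = 12
Branch 4: length 13, Nim-value = 13
Branch 5: length 1, Nim-value = 1
Branch 6: length 8, Nim-value = 8
Total Nim-value = XOR of all branch values:
0 XOR 12 = 12
12 XOR 5 = 9
9 XOR 12 = 5
5 XOR 13 = 8
8 XOR 1 = 9
9 XOR 8 = 1
Nim-value of the tree = 1

1


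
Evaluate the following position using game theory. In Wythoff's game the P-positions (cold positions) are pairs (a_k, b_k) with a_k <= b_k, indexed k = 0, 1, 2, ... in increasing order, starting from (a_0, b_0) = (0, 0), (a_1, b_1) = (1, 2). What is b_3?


By Wythoff's theorem, a_k = floor(k * phi) and b_k = floor(k * phi^2) = a_k + k, where phi = (1 + sqrt(5))/2 is the golden ratio.
phi = (1 + sqrt(5))/2 = 1.618034
phi^2 = phi + 1 = 2.618034
k = 3
k * phi^2 = 3 * 2.618034 = 7.854102
b_3 = floor(k * phi^2) = 7 (check: a_3 + k = 4 + 3 = 7)

7


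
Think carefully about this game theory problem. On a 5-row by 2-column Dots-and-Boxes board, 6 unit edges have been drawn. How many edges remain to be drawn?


Grid: 5 x 2 boxes, i.e. 6 rows and 3 columns of dots.
Horizontal edges: (rows + 1) * cols = 6 * 2 = 12
Vertical edges: rows * (cols + 1) = 5 * 3 = 15
Total edges: 12 + 15 = 27
Edges drawn: 6
Remaining: 27 - 6 = 21

21


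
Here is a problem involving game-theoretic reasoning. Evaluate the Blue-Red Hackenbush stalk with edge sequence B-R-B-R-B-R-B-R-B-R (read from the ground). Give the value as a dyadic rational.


Edges (from ground): B-R-B-R-B-R-B-R-B-R
By Berlekamp's sign-expansion rule, a Blue-Red Hackenbush stalk has the value of the surreal number whose sign sequence is the edge sequence with B -> + and R -> -.
Sign sequence: +-+-+-+-+-
Trace the sign expansion in the surreal number tree, starting from 0:
Edge 1: B (sign +) -> bounds (0, +inf), value = 1
Edge 2: R (sign -) -> bounds (0, 1), value = 1/2
Edge 3: B (sign +) -> bounds (1/2, 1), value = 3/4
Edge 4: R (sign -) -> bounds (1/2, 3/4), value = 5/8
Edge 5: B (sign +) -> bounds (5/8, 3/4), value = 11/16
Edge 6: R (sign -) -> bounds (5/8, 11/16), value = 21/32
Edge 7: B (sign +) -> bounds (21/32, 11/16), value = 43/64
Edge 8: R (sign -) -> bounds (21/32, 43/64), value = 85/128
Edge 9: B (sign +) -> bounds (85/128, 43/64), value = 171/256
Edge 10: R (sign -) -> bounds (85/128, 171/256), value = 341/512
Game value = 341/512

341/512


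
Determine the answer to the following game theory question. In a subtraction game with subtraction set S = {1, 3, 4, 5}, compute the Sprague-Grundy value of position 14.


The subtraction set is S = {1, 3, 4, 5}.
G(k) = mex{ G(k - s) : s in S, s <= k }. We compute iteratively: G(0) = 0.
G(1) = mex({0}) = 1
G(2) = mex({1}) = 0
G(3) = mex({0}) = 1
G(4) = mex({0, 1}) = 2
G(5) = mex({0, 1, 2}) = 3
G(6) = mex({0, 1, 3}) = 2
G(7) = mex({0, 1, 2}) = 3
G(8) = mex({1, 2, 3}) = 0
G(9) = mex({0, 2, 3}) = 1
G(10) = mex({1, 2, 3}) = 0
G(11) = mex({0, 2, 3}) = 1
G(12) = mex({0, 1, 3}) = 2
Observe that G(8)..G(12) = 0, 1, 0, 1, 2 repeats G(0)..G(4) = 0, 1, 0, 1, 2.
For k >= max(S) = 5, G(k) is determined by the previous 5 values G(k-5)..G(k-1); a window of 5 consecutive values has recurred shifted by 8, so by induction G(k + 8) = G(k) for all k >= 0: the sequence is periodic from the start with period 8.
One period: G(0..7) = 0, 1, 0, 1, 2, 3, 2, 3.
14 mod 8 = 6, so G(14) = G(6) = 2.

2


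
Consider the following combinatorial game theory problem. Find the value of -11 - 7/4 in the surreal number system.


x = -11, y = 7/4
Converting to common denominator: 4
x = -44/4, y = 7/4
x - y = -11 - 7/4 = -51/4

-51/4


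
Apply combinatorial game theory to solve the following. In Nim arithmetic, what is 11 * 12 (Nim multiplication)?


Nim multiplication is bilinear over XOR: (u XOR v) * w = (u*w) XOR (v*w).
So we split each operand into its bit components and XOR the pairwise Nim products.
11 = 1 + 2 + 8 (as XOR of powers of 2).
12 = 4 + 8 (as XOR of powers of 2).
Using the standard Nim-product table on single bits:
  2*2 = 3,   2*4 = 8,   2*8 = 12,
  4*4 = 6,   4*8 = 11,  8*8 = 13,
and  1*x = x (identity), k*l = l*k (commutative).
Pairwise Nim products:
  1 * 4 = 4
  1 * 8 = 8
  2 * 4 = 8
  2 * 8 = 12
  8 * 4 = 11
  8 * 8 = 13
XOR them: 4 XOR 8 XOR 8 XOR 12 XOR 11 XOR 13 = 14.
Result: 11 * 12 = 14 (in Nim).

14


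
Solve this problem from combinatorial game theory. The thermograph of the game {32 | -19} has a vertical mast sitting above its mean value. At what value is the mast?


Game = {32 | -19}, a switch {a | b} with numbers a > b.
Its thermograph has left wall a - t and right wall b + t, which meet at t = (a - b)/2, where both equal (a + b)/2. So the mast (mean value) is at (a + b)/2.
Mean = (32 + (-19))/2 = 13/2 = 13/2

13/2


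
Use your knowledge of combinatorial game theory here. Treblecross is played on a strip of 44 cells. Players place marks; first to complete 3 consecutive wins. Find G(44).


Treblecross: place X on empty cells; 3-in-a-row wins.
Playing within two cells of an existing X lets the opponent win at once, so sensible play treats the cells i-2..i+2 around each X as dead. The player left with no safe cell loses, so this is a normal-play take-away game on strips of safe cells.
Placing X at cell i (0-indexed) of a strip of k safe cells leaves independent strips of sizes max(0, i-2) and max(0, k-i-3). Hence G(k) = mex{ G(max(0,i-2)) XOR G(max(0,k-i-3)) : 0 <= i < k }, with G(0) = 0.
G(1): splits (0,0):0^0=0 -> mex({0}) = 1
G(2): splits (0,0):0^0=0 -> mex({0}) = 1
G(3): splits (0,0):0^0=0 -> mex({0}) = 1
G(4): splits (0,1):0^1=1 (0,0):0^0=0 -> mex({0, 1}) = 2
G(5): splits (0,2):0^1=1 (0,1):0^1=1 (0,0):0^0=0 -> mex({0, 1}) = 2
G(6) = mex({1}) = 0
G(7) = mex({0, 1, 2}) = 3
G(8) = mex({0, 1, 2}) = 3
G(9) = mex({0, 2}) = 1
G(10) = mex({0, 2, 3}) = 1
G(11) = mex({0, 3}) = 1
G(12) = mex({1, 3}) = 0
G(13) = mex({0, 1, 2, 3}) = 4
G(14) = mex({0, 1, 2}) = 3
G(15) = mex({0, 1, 2}) = 3
G(16) = mex({0, 1, 2, 4}) = 3
G(17) = mex({0, 1, 3, 4}) = 2
G(18) = mex({0, 1, 3, 4}) = 2
G(19) = mex({0, 1, 3, 5}) = 2
G(20) = mex({0, 1, 2, 3, 5}) = 4
G(21) = mex({0, 1, 2, 3, 5}) = 4
G(22) = mex({1, 2, 6}) = 0
G(23) = mex({0, 1, 2, 3, 4, 6}) = 5
G(24) = mex({0, 1, 2, 3, 4}) = 5
G(25) = mex({0, 1, 3, 4, 7}) = 2
G(26) = mex({0, 1, 3, 4, 5, 7}) = 2
G(27) = mex({0, 1, 3, 5}) = 2
G(28) = mex({0, 1, 2, 5}) = 3
G(29) = mex({0, 1, 2, 4, 5, 6}) = 3
G(30) = mex({1, 2, 4, 6}) = 0
G(31) = mex({0, 1, 2, 3, 4, 6}) = 5
G(32) = mex({1, 2, 3, 4, 7}) = 0
G(33) = mex({0, 3, 7}) = 1
G(34) = mex({0, 2, 3, 5, 7}) = 1
G(35) = mex({0, 2, 3, 5, 6}) = 1
G(36) = mex({0, 1, 2, 5, 6}) = 3
G(37) = mex({0, 1, 2, 4, 5, 6}) = 3
G(38) = mex({0, 1, 2, 4}) = 3
G(39) = mex({0, 1, 2, 3, 4, 7}) = 5
G(40) = mex({0, 1, 2, 3, 4, 5, 7}) = 6
G(41) = mex({0, 1, 2, 3, 5, 7}) = 4
G(42) = mex({0, 1, 2, 3, 5, 6, 7}) = 4
G(43) = mex({0, 2, 3, 5, 6}) = 1
G(44) = mex({1, 2, 3, 4, 5, 6}) = 0
Therefore G(44) = 0.

0


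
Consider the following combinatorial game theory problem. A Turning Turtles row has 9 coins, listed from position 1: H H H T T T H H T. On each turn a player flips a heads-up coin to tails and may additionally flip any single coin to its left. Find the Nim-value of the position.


Coins: H H H T T T H H T
Key fact: a single head at position k behaves exactly like a Nim heap of size k (turning it to T and optionally flipping a coin at j < k corresponds to moving the heap from k to j, or to 0), and heads combine as a disjunctive sum (two heads at the same place would cancel, matching j XOR j = 0). So the Nim-value is the XOR of the 1-indexed positions of the heads.
Face-up positions (1-indexed): [1, 2, 3, 7, 8]
XOR 0 with 1: 0 XOR 1 = 1
XOR 1 with 2: 1 XOR 2 = 3
XOR 3 with 3: 3 XOR 3 = 0
XOR 0 with 7: 0 XOR 7 = 7
XOR 7 with 8: 7 XOR 8 = 15
Nim-value = 15

15


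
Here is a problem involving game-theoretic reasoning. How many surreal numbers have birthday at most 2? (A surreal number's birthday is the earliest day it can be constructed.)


Day 0: {|} = 0 is born. Count = 1.
Day n: the number of surreal numbers born by day n is 2^(n+1) - 1.
By day 0: 2^1 - 1 = 1
By day 1: 2^2 - 1 = 3
By day 2: 2^3 - 1 = 7
By day 2: 7 surreal numbers.

7


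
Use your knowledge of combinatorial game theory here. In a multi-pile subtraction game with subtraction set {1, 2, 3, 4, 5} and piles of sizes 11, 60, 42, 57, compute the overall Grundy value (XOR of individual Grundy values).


Subtraction set: {1, 2, 3, 4, 5}
For this subtraction set, G(n) = n mod 6 (period = max + 1 = 6).
Pile 1 (size 11): G(11) = 11 mod 6 = 5
Pile 2 (size 60): G(60) = 60 mod 6 = 0
Pile 3 (size 42): G(42) = 42 mod 6 = 0
Pile 4 (size 57): G(57) = 57 mod 6 = 3
Total Grundy value = XOR of all: 5 XOR 0 XOR 0 XOR 3 = 6

6


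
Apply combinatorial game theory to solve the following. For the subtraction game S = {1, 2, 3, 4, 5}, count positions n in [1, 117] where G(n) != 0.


Subtraction set S = {1, 2, 3, 4, 5}, so G(n) = n mod 6.
G(n) = 0 when n is a multiple of 6.
Multiples of 6 in [1, 117]: 19
N-positions (nonzero Grundy) = 117 - 19 = 98

98


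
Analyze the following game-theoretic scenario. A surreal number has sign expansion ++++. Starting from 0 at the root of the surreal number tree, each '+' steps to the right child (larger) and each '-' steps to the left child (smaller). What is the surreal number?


Sign expansion: ++++
Rule: track bounds (lo, hi), initially (-inf, +inf). On '+', the current value becomes lo and we move to the simplest number in (value, hi): value + 1 if hi = +inf, otherwise the midpoint (value + hi)/2. On '-', the current value becomes hi and we move to value - 1 if lo = -inf, otherwise the midpoint (lo + value)/2.
Start at 0.
Step 1: sign = +, move right. Bounds: (0, +inf). Value = 1
Step 2: sign = +, move right. Bounds: (1, +inf). Value = 2
Step 3: sign = +, move right. Bounds: (2, +inf). Value = 3
Step 4: sign = +, move right. Bounds: (3, +inf). Value = 4
The surreal number with sign expansion ++++ is 4.

4


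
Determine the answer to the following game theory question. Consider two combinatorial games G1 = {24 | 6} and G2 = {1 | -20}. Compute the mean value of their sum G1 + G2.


G1 = {24 | 6}, G2 = {1 | -20}
Each is a switch {a | b} with numbers a > b; its mean value is (a + b)/2, and mean value is additive over game sums: m(G1 + G2) = m(G1) + m(G2).
Mean of G1 = (24 + (6))/2 = 30/2 = 15
Mean of G2 = (1 + (-20))/2 = -19/2 = -19/2
Mean of G1 + G2 = 15 + -19/2 = 11/2

11/2


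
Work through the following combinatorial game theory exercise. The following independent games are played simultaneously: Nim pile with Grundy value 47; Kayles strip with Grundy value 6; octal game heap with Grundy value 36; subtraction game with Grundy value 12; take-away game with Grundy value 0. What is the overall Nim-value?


By the Sprague-Grundy theorem, the Grundy value of a sum of games is the XOR of individual Grundy values.
Nim pile: Grundy value = 47. Running XOR: 0 XOR 47 = 47
Kayles strip: Grundy value = 6. Running XOR: 47 XOR 6 = 41
octal game heap: Grundy value = 36. Running XOR: 41 XOR 36 = 13
subtraction game: Grundy value = 12. Running XOR: 13 XOR 12 = 1
take-away game: Grundy value = 0. Running XOR: 1 XOR 0 = 1
The combined Grundy value is 1.

1


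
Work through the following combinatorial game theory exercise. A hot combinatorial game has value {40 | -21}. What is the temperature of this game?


The game is {40 | -21}, a switch {a | b} with numbers a > b.
Cooling {a | b} by t gives {a - t | b + t}, which stops being hot when a - t = b + t, i.e. at t = (a - b)/2. So the temperature of a switch is (a - b)/2.
Temperature = (Left option - Right option) / 2
= (40 - (-21)) / 2
= 61 / 2
= 61/2

61/2


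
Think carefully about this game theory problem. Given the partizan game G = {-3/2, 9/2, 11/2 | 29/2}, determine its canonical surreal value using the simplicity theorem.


Left options: {-3/2, 9/2, 11/2}, max = 11/2
Right options: {29/2}, min = 29/2
All options are numbers and max(Left) < min(Right), so by the simplicity theorem the value is the simplest (earliest-born) number strictly between 11/2 and 29/2.
Integers 6 through 14 all lie strictly between 11/2 and 29/2.
Among integers, the simplest (lowest birthday = smallest |n|; 0 is born on day 0, +-n on day n) is 6.
No non-integer in the interval can be simpler: if x is a non-integer in the interval, then floor(x) or ceil(x) also lies in the interval (the interval contains an integer), and both are proper prefixes of x's sign expansion, i.e. born earlier. So the game value is 6.
Game value = 6

6


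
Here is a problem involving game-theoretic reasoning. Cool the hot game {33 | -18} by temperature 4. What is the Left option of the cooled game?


Original game: {33 | -18} (a switch {a | b} with a > b).
Cooling by t (for t below the temperature (a - b)/2 = 51/2) taxes each move by t: {a | b} cooled by t is {a - t | b + t}.
Cooling amount: t = 4
Cooled Left option: 33 - 4 = 29
Cooled Right option: -18 + 4 = -14
Cooled game: {29 | -14}
Left option = 29

29


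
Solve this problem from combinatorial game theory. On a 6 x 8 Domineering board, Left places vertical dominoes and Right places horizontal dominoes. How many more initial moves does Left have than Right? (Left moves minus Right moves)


Board is 6 x 8 (rows x cols).
Left (vertical) placements: (rows-1) * cols = 5 * 8 = 40
Right (horizontal) placements: rows * (cols-1) = 6 * 7 = 42
Advantage = Left - Right = 40 - 42 = -2

-2


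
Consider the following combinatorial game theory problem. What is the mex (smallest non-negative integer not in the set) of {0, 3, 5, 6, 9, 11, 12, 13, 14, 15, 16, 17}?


Set = {0, 3, 5, 6, 9, 11, 12, 13, 14, 15, 16, 17}
0 is in the set.
1 is NOT in the set. This is the mex.
mex = 1

1


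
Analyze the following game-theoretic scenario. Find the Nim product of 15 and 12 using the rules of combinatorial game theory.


Nim multiplication is bilinear over XOR: (u XOR v) * w = (u*w) XOR (v*w).
So we split each operand into its bit components and XOR the pairwise Nim products.
15 = 1 + 2 + 4 + 8 (as XOR of powers of 2).
12 = 4 + 8 (as XOR of powers of 2).
Using the standard Nim-product table on single bits:
  2*2 = 3,   2*4 = 8,   2*8 = 12,
  4*4 = 6,   4*8 = 11,  8*8 = 13,
and  1*x = x (identity), k*l = l*k (commutative).
Pairwise Nim products:
  1 * 4 = 4
  1 * 8 = 8
  2 * 4 = 8
  2 * 8 = 12
  4 * 4 = 6
  4 * 8 = 11
  8 * 4 = 11
  8 * 8 = 13
XOR them: 4 XOR 8 XOR 8 XOR 12 XOR 6 XOR 11 XOR 11 XOR 13 = 3.
Result: 15 * 12 = 3 (in Nim).

3


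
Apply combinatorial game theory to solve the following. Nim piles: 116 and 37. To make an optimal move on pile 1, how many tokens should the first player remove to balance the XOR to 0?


Piles: 116 and 37
Current XOR: 116 XOR 37 = 81 (non-zero, so this is an N-position).
To make the XOR zero, we need to find a move that balances the piles.
For pile 1 (size 116): target = 116 XOR 81 = 37
We reduce pile 1 from 116 to 37.
Tokens removed: 116 - 37 = 79
Verification: 37 XOR 37 = 0

79


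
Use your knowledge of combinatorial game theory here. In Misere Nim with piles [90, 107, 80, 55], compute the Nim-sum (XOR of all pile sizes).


We need the XOR (exclusive or) of all pile sizes.
After XOR-ing pile 1 (size 90): 0 XOR 90 = 90
After XOR-ing pile 2 (size 107): 90 XOR 107 = 49
After XOR-ing pile 3 (size 80): 49 XOR 80 = 97
After XOR-ing pile 4 (size 55): 97 XOR 55 = 86
The Nim-value of this position is 86.

86


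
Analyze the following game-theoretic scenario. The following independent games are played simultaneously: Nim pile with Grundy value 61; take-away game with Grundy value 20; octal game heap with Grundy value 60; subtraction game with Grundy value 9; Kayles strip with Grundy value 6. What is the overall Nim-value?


By the Sprague-Grundy theorem, the Grundy value of a sum of games is the XOR of individual Grundy values.
Nim pile: Grundy value = 61. Running XOR: 0 XOR 61 = 61
take-away game: Grundy value = 20. Running XOR: 61 XOR 20 = 41
octal game heap: Grundy value = 60. Running XOR: 41 XOR 60 = 21
subtraction game: Grundy value = 9. Running XOR: 21 XOR 9 = 28
Kayles strip: Grundy value = 6. Running XOR: 28 XOR 6 = 26
The combined Grundy value is 26.

26


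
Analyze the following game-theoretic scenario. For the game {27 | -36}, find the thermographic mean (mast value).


Game = {27 | -36}, a switch {a | b} with numbers a > b.
Its thermograph has left wall a - t and right wall b + t, which meet at t = (a - b)/2, where both equal (a + b)/2. So the mast (mean value) is at (a + b)/2.
Mean = (27 + (-36))/2 = -9/2 = -9/2

-9/2


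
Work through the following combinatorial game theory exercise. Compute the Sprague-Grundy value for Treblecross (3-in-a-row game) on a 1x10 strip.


Treblecross: place X on empty cells; 3-in-a-row wins.
Playing within two cells of an existing X lets the opponent win at once, so sensible play treats the cells i-2..i+2 around each X as dead. The player left with no safe cell loses, so this is a normal-play take-away game on strips of safe cells.
Placing X at cell i (0-indexed) of a strip of k safe cells leaves independent strips of sizes max(0, i-2) and max(0, k-i-3). Hence G(k) = mex{ G(max(0,i-2)) XOR G(max(0,k-i-3)) : 0 <= i < k }, with G(0) = 0.
G(1): splits (0,0):0^0=0 -> mex({0}) = 1
G(2): splits (0,0):0^0=0 -> mex({0}) = 1
G(3): splits (0,0):0^0=0 -> mex({0}) = 1
G(4): splits (0,1):0^1=1 (0,0):0^0=0 -> mex({0, 1}) = 2
G(5): splits (0,2):0^1=1 (0,1):0^1=1 (0,0):0^0=0 -> mex({0, 1}) = 2
G(6) = mex({1}) = 0
G(7) = mex({0, 1, 2}) = 3
G(8) = mex({0, 1, 2}) = 3
G(9) = mex({0, 2}) = 1
G(10) = mex({0, 2, 3}) = 1
Therefore G(10) = 1.

1


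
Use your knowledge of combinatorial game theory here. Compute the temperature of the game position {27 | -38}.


The game is {27 | -38}, a switch {a | b} with numbers a > b.
Cooling {a | b} by t gives {a - t | b + t}, which stops being hot when a - t = b + t, i.e. at t = (a - b)/2. So the temperature of a switch is (a - b)/2.
Temperature = (Left option - Right option) / 2
= (27 - (-38)) / 2
= 65 / 2
= 65/2

65/2


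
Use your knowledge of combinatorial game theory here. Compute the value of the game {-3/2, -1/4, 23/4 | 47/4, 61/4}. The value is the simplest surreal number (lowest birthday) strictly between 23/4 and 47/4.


Left options: {-3/2, -1/4, 23/4}, max = 23/4
Right options: {47/4, 61/4}, min = 47/4
All options are numbers and max(Left) < min(Right), so by the simplicity theorem the value is the simplest (earliest-born) number strictly between 23/4 and 47/4.
Integers 6 through 11 all lie strictly between 23/4 and 47/4.
Among integers, the simplest (lowest birthday = smallest |n|; 0 is born on day 0, +-n on day n) is 6.
No non-integer in the interval can be simpler: if x is a non-integer in the interval, then floor(x) or ceil(x) also lies in the interval (the interval contains an integer), and both are proper prefixes of x's sign expansion, i.e. born earlier. So the game value is 6.
Game value = 6

6


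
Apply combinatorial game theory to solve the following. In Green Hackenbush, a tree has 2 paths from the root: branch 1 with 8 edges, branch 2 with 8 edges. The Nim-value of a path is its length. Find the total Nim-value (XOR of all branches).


The tree has 2 branches from the ground vertex.
In Green Hackenbush, the Nim-value of a simple path of length k is k.
Branch 1: length 8, Nim-value = 8
Branch 2: length 8, Nim-value = 8
Total Nim-value = XOR of all branch values:
0 XOR 8 = 8
8 XOR 8 = 0
Nim-value of the tree = 0

0


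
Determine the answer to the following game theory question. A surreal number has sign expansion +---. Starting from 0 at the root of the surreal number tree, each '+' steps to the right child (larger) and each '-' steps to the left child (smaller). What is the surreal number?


Sign expansion: +---
Rule: track bounds (lo, hi), initially (-inf, +inf). On '+', the current value becomes lo and we move to the simplest number in (value, hi): value + 1 if hi = +inf, otherwise the midpoint (value + hi)/2. On '-', the current value becomes hi and we move to value - 1 if lo = -inf, otherwise the midpoint (lo + value)/2.
Start at 0.
Step 1: sign = +, move right. Bounds: (0, +inf). Value = 1
Step 2: sign = -, move left. Bounds: (0, 1). Value = 1/2
Step 3: sign = -, move left. Bounds: (0, 1/2). Value = 1/4
Step 4: sign = -, move left. Bounds: (0, 1/4). Value = 1/8
The surreal number with sign expansion +--- is 1/8.

1/8


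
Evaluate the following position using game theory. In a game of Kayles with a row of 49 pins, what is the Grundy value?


Kayles: a move removes 1 or 2 adjacent pins from a contiguous row.
Removing pins from a row of k leaves two independent rows (a, b) with a + b = k - 1 (one pin) or a + b = k - 2 (two pins); an end removal gives a = 0.
By Sprague-Grundy, G(k) = mex{ G(a) XOR G(b) } over all these splits. G(0) = 0.
G(1): splits (0,0):0^0=0 -> mex({0}) = 1
G(2): splits (0,1):0^1=1 (0,0):0^0=0 -> mex({0, 1}) = 2
G(3): splits (0,2):0^2=2 (1,1):1^1=0 (0,1):0^1=1 -> mex({0, 1, 2}) = 3
G(4): splits (0,3):0^3=3 (1,2):1^2=3 (0,2):0^2=2 (1,1):1^1=0 -> mex({0, 2, 3}) = 1
G(5): splits (0,4):0^1=1 (1,3):1^3=2 (2,2):2^2=0 (0,3):0^3=3 (1,2):1^2=3 -> mex({0, 1, 2, 3}) = 4
G(6) = mex({0, 1, 2, 4}) = 3
G(7) = mex({0, 1, 3, 4, 5}) = 2
G(8) = mex({0, 2, 3, 5, 6}) = 1
G(9) = mex({0, 1, 2, 3, 6, 7}) = 4
G(10) = mex({0, 1, 3, 4, 5, 7}) = 2
G(11) = mex({0, 1, 2, 3, 4, 5}) = 6
G(12) = mex({0, 1, 2, 3, 5, 6, 7}) = 4
G(13) = mex({0, 2, 3, 4, 6, 7}) = 1
G(14) = mex({0, 1, 4, 5, 6, 7}) = 2
G(15) = mex({0, 1, 2, 3, 4, 5, 6}) = 7
G(16) = mex({0, 2, 3, 5, 6, 7}) = 1
G(17) = mex({0, 1, 2, 3, 5, 6, 7}) = 4
G(18) = mex({0, 1, 2, 4, 5, 6}) = 3
G(19) = mex({0, 1, 3, 4, 5, 7}) = 2
G(20) = mex({0, 2, 3, 4, 5, 6, 7}) = 1
G(21) = mex({0, 1, 2, 3, 5, 6, 7}) = 4
G(22) = mex({0, 1, 2, 3, 4, 5, 7}) = 6
G(23) = mex({0, 1, 2, 3, 4, 5, 6}) = 7
G(24) = mex({0, 1, 2, 3, 5, 6, 7}) = 4
G(25) = mex({0, 2, 3, 4, 6, 7}) = 1
G(26) = mex({0, 1, 3, 4, 5, 6, 7}) = 2
G(27) = mex({0, 1, 2, 3, 4, 5, 6, 7}) = 8
G(28) = mex({0, 1, 2, 3, 4, 6, 7, 8}) = 5
G(29) = mex({0, 1, 2, 3, 5, 6, 7, 8, 9}) = 4
G(30) = mex({0, 1, 2, 3, 4, 5, 6, 9, 10}) = 7
G(31) = mex({0, 1, 3, 4, 5, 7, 10, 11}) = 2
G(32) = mex({0, 2, 3, 4, 5, 6, 7, 9, 11}) = 1
G(33) = mex({0, 1, 2, 3, 4, 5, 6, 7, 9, 12}) = 8
G(34) = mex({0, 1, 2, 3, 4, 5, 7, 8, 11, 12}) = 6
G(35) = mex({0, 1, 2, 3, 4, 5, 6, 8, 9, 10, 11}) = 7
G(36) = mex({0, 1, 2, 3, 5, 6, 7, 9, 10}) = 4
G(37) = mex({0, 2, 3, 4, 6, 7, 9, 10, 11, 12}) = 1
G(38) = mex({0, 1, 3, 4, 5, 6, 7, 9, 10, 11, 12}) = 2
G(39) = mex({0, 1, 2, 4, 5, 6, 7, 9, 10, 12, 14}) = 3
G(40) = mex({0, 2, 3, 4, 6, 7, 11, 12, 14}) = 1
G(41) = mex({0, 1, 2, 3, 5, 6, 7, 9, 10, 11, 12}) = 4
G(42) = mex({0, 1, 2, 3, 4, 5, 6, 9, 10}) = 7
G(43) = mex({0, 1, 3, 4, 5, 7, 9, 10, 12, 15}) = 2
G(44) = mex({0, 2, 3, 4, 5, 6, 7, 9, 10, 12, 15}) = 1
G(45) = mex({0, 1, 2, 3, 4, 5, 6, 7, 9, 10, 12, 14}) = 8
G(46) = mex({0, 1, 3, 4, 5, 7, 8, 11, 12, 14}) = 2
G(47) = mex({0, 1, 2, 3, 4, 5, 6, 8, 9, 10, 11, 12}) = 7
G(48) = mex({0, 1, 2, 3, 5, 6, 7, 9, 10}) = 4
G(49) = mex({0, 2, 3, 4, 6, 7, 9, 10, 11, 12, 15}) = 1
Therefore G(49) = 1.

1


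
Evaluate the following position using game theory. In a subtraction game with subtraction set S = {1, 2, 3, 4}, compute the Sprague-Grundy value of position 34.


The subtraction set is S = {1, 2, 3, 4}.
G(k) = mex{ G(k - s) : s in S, s <= k }. We compute iteratively: G(0) = 0.
G(1) = mex({0}) = 1
G(2) = mex({0, 1}) = 2
G(3) = mex({0, 1, 2}) = 3
G(4) = mex({0, 1, 2, 3}) = 4
G(5) = mex({1, 2, 3, 4}) = 0
G(6) = mex({0, 2, 3, 4}) = 1
G(7) = mex({0, 1, 3, 4}) = 2
G(8) = mex({0, 1, 2, 4}) = 3
Observe that G(5)..G(8) = 0, 1, 2, 3 repeats G(0)..G(3) = 0, 1, 2, 3.
For k >= max(S) = 4, G(k) is determined by the previous 4 values G(k-4)..G(k-1); a window of 4 consecutive values has recurred shifted by 5, so by induction G(k + 5) = G(k) for all k >= 0: the sequence is periodic from the start with period 5.
One period: G(0..4) = 0, 1, 2, 3, 4.
34 mod 5 = 4, so G(34) = G(4) = 4.

4


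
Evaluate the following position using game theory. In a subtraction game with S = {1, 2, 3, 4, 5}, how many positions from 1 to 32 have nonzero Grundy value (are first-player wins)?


Subtraction set S = {1, 2, 3, 4, 5}, so G(n) = n mod 6.
G(n) = 0 when n is a multiple of 6.
Multiples of 6 in [1, 32]: 5
N-positions (nonzero Grundy) = 32 - 5 = 27

27


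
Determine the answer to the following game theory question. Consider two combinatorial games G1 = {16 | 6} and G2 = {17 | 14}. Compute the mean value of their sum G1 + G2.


G1 = {16 | 6}, G2 = {17 | 14}
Each is a switch {a | b} with numbers a > b; its mean value is (a + b)/2, and mean value is additive over game sums: m(G1 + G2) = m(G1) + m(G2).
Mean of G1 = (16 + (6))/2 = 22/2 = 11
Mean of G2 = (17 + (14))/2 = 31/2 = 31/2
Mean of G1 + G2 = 11 + 31/2 = 53/2

53/2


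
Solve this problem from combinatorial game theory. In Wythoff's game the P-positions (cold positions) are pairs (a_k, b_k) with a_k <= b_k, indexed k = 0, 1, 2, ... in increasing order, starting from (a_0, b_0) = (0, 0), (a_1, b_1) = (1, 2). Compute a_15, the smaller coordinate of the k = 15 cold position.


By Wythoff's theorem, a_k = floor(k * phi) and b_k = floor(k * phi^2) = a_k + k, where phi = (1 + sqrt(5))/2 is the golden ratio.
phi = (1 + sqrt(5))/2 = 1.618034
k = 15
k * phi = 15 * 1.618034 = 24.270510
a_15 = floor(k * phi) = 24

24


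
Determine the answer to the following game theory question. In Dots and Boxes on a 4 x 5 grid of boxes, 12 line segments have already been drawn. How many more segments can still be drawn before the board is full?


Grid: 4 x 5 boxes, i.e. 5 rows and 6 columns of dots.
Horizontal edges: (rows + 1) * cols = 5 * 5 = 25
Vertical edges: rows * (cols + 1) = 4 * 6 = 24
Total edges: 25 + 24 = 49
Edges drawn: 12
Remaining: 49 - 12 = 37

37


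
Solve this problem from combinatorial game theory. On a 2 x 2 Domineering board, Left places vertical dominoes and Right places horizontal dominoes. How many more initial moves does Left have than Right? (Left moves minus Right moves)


Board is 2 x 2 (rows x cols).
Left (vertical) placements: (rows-1) * cols = 1 * 2 = 2
Right (horizontal) placements: rows * (cols-1) = 2 * 1 = 2
Advantage = Left - Right = 2 - 2 = 0

0


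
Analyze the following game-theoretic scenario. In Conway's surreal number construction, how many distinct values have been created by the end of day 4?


Day 0: {|} = 0 is born. Count = 1.
Day n: the number of surreal numbers born by day n is 2^(n+1) - 1.
By day 0: 2^1 - 1 = 1
By day 1: 2^2 - 1 = 3
By day 2: 2^3 - 1 = 7
By day 3: 2^4 - 1 = 15
By day 4: 2^5 - 1 = 31
By day 4: 31 surreal numbers.

31


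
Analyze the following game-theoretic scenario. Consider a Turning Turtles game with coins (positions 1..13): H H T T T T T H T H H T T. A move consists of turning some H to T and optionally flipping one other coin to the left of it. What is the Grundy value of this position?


Coins: H H T T T T T H T H H T T
Key fact: a single head at position k behaves exactly like a Nim heap of size k (turning it to T and optionally flipping a coin at j < k corresponds to moving the heap from k to j, or to 0), and heads combine as a disjunctive sum (two heads at the same place would cancel, matching j XOR j = 0). So the Nim-value is the XOR of the 1-indexed positions of the heads.
Face-up positions (1-indexed): [1, 2, 8, 10, 11]
XOR 0 with 1: 0 XOR 1 = 1
XOR 1 with 2: 1 XOR 2 = 3
XOR 3 with 8: 3 XOR 8 = 11
XOR 11 with 10: 11 XOR 10 = 1
XOR 1 with 11: 1 XOR 11 = 10
Nim-value = 10

10


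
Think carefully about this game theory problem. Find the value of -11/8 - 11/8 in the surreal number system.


x = -11/8, y = 11/8
Converting to common denominator: 8
x = -11/8, y = 11/8
x - y = -11/8 - 11/8 = -11/4

-11/4


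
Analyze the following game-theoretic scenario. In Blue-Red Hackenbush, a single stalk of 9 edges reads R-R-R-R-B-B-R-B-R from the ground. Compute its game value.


Edges (from ground): R-R-R-R-B-B-R-B-R
By Berlekamp's sign-expansion rule, a Blue-Red Hackenbush stalk has the value of the surreal number whose sign sequence is the edge sequence with B -> + and R -> -.
Sign sequence: ----++-+-
Trace the sign expansion in the surreal number tree, starting from 0:
Edge 1: R (sign -) -> bounds (-inf, 0), value = -1
Edge 2: R (sign -) -> bounds (-inf, -1), value = -2
Edge 3: R (sign -) -> bounds (-inf, -2), value = -3
Edge 4: R (sign -) -> bounds (-inf, -3), value = -4
Edge 5: B (sign +) -> bounds (-4, -3), value = -7/2
Edge 6: B (sign +) -> bounds (-7/2, -3), value = -13/4
Edge 7: R (sign -) -> bounds (-7/2, -13/4), value = -27/8
Edge 8: B (sign +) -> bounds (-27/8, -13/4), value = -53/16
Edge 9: R (sign -) -> bounds (-27/8, -53/16), value = -107/32
Game value = -107/32

-107/32


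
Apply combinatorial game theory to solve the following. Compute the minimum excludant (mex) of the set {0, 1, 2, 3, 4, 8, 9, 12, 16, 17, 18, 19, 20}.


Set = {0, 1, 2, 3, 4, 8, 9, 12, 16, 17, 18, 19, 20}
0 is in the set.
1 is in the set.
2 is in the set.
3 is in the set.
4 is in the set.
5 is NOT in the set. This is the mex.
mex = 5

5
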